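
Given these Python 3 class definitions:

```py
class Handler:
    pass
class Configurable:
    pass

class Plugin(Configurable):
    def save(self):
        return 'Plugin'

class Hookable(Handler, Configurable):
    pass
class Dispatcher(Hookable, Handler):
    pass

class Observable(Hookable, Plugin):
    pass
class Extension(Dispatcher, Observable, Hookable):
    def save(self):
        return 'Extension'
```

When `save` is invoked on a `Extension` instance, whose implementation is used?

L[Extension] = Extension + merge(L[Dispatcher], L[Observable], L[Hookable], [Dispatcher Observable Hookable])
  take Dispatcher:  [Dispatcher Hookable Handler Configurable object] + [Observable Hookable Handler Plugin Configurable object] + [Hookable Handler Configurable object] + [Dispatcher Observable Hookable]
  take Observable:  [Hookable Handler Configurable object] + [Observable Hookable Handler Plugin Configurable object] + [Hookable Handler Configurable object] + [Observable Hookable]
  take Hookable:  [Hookable Handler Configurable object] + [Hookable Handler Plugin Configurable object] + [Hookable Handler Configurable object] + [Hookable]
  take Handler:  [Handler Configurable object] + [Handler Plugin Configurable object] + [Handler Configurable object]
  take Plugin:  [Configurable object] + [Plugin Configurable object] + [Configurable object]
  take Configurable:  [Configurable object] + [Configurable object] + [Configurable object]
  take object:  [object] + [object] + [object]
MRO: Extension Dispatcher Observable Hookable Handler Plugin Configurable object
save is defined in: Extension, Plugin. First along the MRO is Extension.

Extension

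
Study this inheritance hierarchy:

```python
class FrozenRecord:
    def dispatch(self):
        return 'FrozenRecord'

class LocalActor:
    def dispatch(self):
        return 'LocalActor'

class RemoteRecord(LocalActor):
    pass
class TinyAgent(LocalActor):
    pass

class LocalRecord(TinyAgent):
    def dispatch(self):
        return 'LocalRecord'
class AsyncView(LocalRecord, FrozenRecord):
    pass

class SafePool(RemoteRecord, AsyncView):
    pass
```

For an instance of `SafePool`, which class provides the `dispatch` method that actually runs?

LocalRecord

L[SafePool] = SafePool + merge(L[RemoteRecord], L[AsyncView], [RemoteRecord AsyncView])
  take RemoteRecord:  [RemoteRecord LocalActor object] + [AsyncView LocalRecord TinyAgent LocalActor FrozenRecord object] + [RemoteRecord AsyncView]
  take AsyncView:  [LocalActor object] + [AsyncView LocalRecord TinyAgent LocalActor FrozenRecord object] + [AsyncView]
  take LocalRecord:  [LocalActor object] + [LocalRecord TinyAgent LocalActor FrozenRecord object]
  take TinyAgent:  [LocalActor object] + [TinyAgent LocalActor FrozenRecord object]
  take LocalActor:  [LocalActor object] + [LocalActor FrozenRecord object]
  take FrozenRecord:  [object] + [FrozenRecord object]
  take object:  [object] + [object]
MRO: SafePool RemoteRecord AsyncView LocalRecord TinyAgent LocalActor FrozenRecord object
dispatch is defined in: FrozenRecord, LocalActor, LocalRecord. First along the MRO is LocalRecord.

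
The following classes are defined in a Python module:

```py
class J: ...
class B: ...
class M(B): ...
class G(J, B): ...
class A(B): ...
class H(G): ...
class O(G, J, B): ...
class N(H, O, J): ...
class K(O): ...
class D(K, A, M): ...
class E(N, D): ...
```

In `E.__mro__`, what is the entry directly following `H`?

D

L[E] = E + merge(L[N], L[D], [N D])
  take N:  [N H O G J B object] + [D K O G J A M B object] + [N D]
  take H:  [H O G J B object] + [D K O G J A M B object] + [D]
  take D:  [O G J B object] + [D K O G J A M B object] + [D]
  take K:  [O G J B object] + [K O G J A M B object]
  take O:  [O G J B object] + [O G J A M B object]
  take G:  [G J B object] + [G J A M B object]
  take J:  [J B object] + [J A M B object]
  take A:  [B object] + [A M B object]
  take M:  [B object] + [M B object]
  take B:  [B object] + [B object]
  take object:  [object] + [object]
MRO: E N H D K O G J A M B object
H is at position 2; next is D.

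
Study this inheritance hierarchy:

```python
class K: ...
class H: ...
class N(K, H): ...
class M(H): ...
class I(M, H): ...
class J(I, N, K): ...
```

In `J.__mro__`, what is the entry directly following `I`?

L[J] = J + merge(L[I], L[N], L[K], [I N K])
  take I:  [I M H object] + [N K H object] + [K object] + [I N K]
  take M:  [M H object] + [N K H object] + [K object] + [N K]
  take N:  [H object] + [N K H object] + [K object] + [N K]
  take K:  [H object] + [K H object] + [K object] + [K]
  take H:  [H object] + [H object] + [object]
  take object:  [object] + [object] + [object]
MRO: J I M N K H object
I is at position 1; next is M.

M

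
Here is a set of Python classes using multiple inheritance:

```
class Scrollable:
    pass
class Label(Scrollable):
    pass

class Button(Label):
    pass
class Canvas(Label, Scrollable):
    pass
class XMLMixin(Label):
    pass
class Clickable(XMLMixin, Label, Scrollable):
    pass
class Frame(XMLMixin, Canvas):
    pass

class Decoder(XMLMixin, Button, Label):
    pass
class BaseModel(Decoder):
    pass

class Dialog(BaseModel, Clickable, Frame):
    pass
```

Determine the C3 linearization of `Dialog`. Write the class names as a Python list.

L[Dialog] = Dialog + merge(L[BaseModel], L[Clickable], L[Frame], [BaseModel Clickable Frame])
  take BaseModel:  [BaseModel Decoder XMLMixin Button Label Scrollable object] + [Clickable XMLMixin Label Scrollable object] + [Frame XMLMixin Canvas Label Scrollable object] + [BaseModel Clickable Frame]
  take Decoder:  [Decoder XMLMixin Button Label Scrollable object] + [Clickable XMLMixin Label Scrollable object] + [Frame XMLMixin Canvas Label Scrollable object] + [Clickable Frame]
  take Clickable:  [XMLMixin Button Label Scrollable object] + [Clickable XMLMixin Label Scrollable object] + [Frame XMLMixin Canvas Label Scrollable object] + [Clickable Frame]
  take Frame:  [XMLMixin Button Label Scrollable object] + [XMLMixin Label Scrollable object] + [Frame XMLMixin Canvas Label Scrollable object] + [Frame]
  take XMLMixin:  [XMLMixin Button Label Scrollable object] + [XMLMixin Label Scrollable object] + [XMLMixin Canvas Label Scrollable object]
  take Button:  [Button Label Scrollable object] + [Label Scrollable object] + [Canvas Label Scrollable object]
  take Canvas:  [Label Scrollable object] + [Label Scrollable object] + [Canvas Label Scrollable object]
  take Label:  [Label Scrollable object] + [Label Scrollable object] + [Label Scrollable object]
  take Scrollable:  [Scrollable object] + [Scrollable object] + [Scrollable object]
  take object:  [object] + [object] + [object]

[Dialog, BaseModel, Decoder, Clickable, Frame, XMLMixin, Button, Canvas, Label, Scrollable, object]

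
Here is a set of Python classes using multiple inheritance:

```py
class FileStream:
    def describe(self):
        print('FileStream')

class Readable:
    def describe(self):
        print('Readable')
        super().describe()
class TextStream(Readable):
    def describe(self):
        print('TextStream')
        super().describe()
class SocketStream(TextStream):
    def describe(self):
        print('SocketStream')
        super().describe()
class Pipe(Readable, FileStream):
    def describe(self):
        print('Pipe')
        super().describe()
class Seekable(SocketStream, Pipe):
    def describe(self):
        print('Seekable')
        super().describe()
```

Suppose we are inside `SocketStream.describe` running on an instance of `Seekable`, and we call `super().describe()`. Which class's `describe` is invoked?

L[Seekable] = Seekable + merge(L[SocketStream], L[Pipe], [SocketStream Pipe])
  take SocketStream:  [SocketStream TextStream Readable object] + [Pipe Readable FileStream object] + [SocketStream Pipe]
  take TextStream:  [TextStream Readable object] + [Pipe Readable FileStream object] + [Pipe]
  take Pipe:  [Readable object] + [Pipe Readable FileStream object] + [Pipe]
  take Readable:  [Readable object] + [Readable FileStream object]
  take FileStream:  [object] + [FileStream object]
  take object:  [object] + [object]
MRO: Seekable SocketStream TextStream Pipe Readable FileStream object
super() in SocketStream.describe on a Seekable instance goes to the class after SocketStream in Seekable's MRO: TextStream.

TextStream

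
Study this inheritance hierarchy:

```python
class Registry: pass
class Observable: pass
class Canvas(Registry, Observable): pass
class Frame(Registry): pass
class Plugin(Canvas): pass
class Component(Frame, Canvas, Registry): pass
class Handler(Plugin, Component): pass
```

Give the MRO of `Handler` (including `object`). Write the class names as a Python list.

[Handler, Plugin, Component, Frame, Canvas, Registry, Observable, object]

L[Handler] = Handler + merge(L[Plugin], L[Component], [Plugin Component])
  take Plugin:  [Plugin Canvas Registry Observable object] + [Component Frame Canvas Registry Observable object] + [Plugin Component]
  take Component:  [Canvas Registry Observable object] + [Component Frame Canvas Registry Observable object] + [Component]
  take Frame:  [Canvas Registry Observable object] + [Frame Canvas Registry Observable object]
  take Canvas:  [Canvas Registry Observable object] + [Canvas Registry Observable object]
  take Registry:  [Registry Observable object] + [Registry Observable object]
  take Observable:  [Observable object] + [Observable object]
  take object:  [object] + [object]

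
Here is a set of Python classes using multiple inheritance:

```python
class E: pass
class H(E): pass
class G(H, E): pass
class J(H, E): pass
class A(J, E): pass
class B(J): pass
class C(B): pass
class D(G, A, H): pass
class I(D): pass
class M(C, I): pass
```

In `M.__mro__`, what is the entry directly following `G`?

L[M] = M + merge(L[C], L[I], [C I])
  take C:  [C B J H E object] + [I D G A J H E object] + [C I]
  take B:  [B J H E object] + [I D G A J H E object] + [I]
  take I:  [J H E object] + [I D G A J H E object] + [I]
  take D:  [J H E object] + [D G A J H E object]
  take G:  [J H E object] + [G A J H E object]
  take A:  [J H E object] + [A J H E object]
  take J:  [J H E object] + [J H E object]
  take H:  [H E object] + [H E object]
  take E:  [E object] + [E object]
  take object:  [object] + [object]
MRO: M C B I D G A J H E object
G is at position 5; next is A.

A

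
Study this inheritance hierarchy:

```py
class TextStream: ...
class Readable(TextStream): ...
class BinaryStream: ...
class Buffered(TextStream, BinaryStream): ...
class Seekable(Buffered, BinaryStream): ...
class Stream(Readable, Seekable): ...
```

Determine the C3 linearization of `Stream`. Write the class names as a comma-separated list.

Stream, Readable, Seekable, Buffered, TextStream, BinaryStream, object

L[Stream] = Stream + merge(L[Readable], L[Seekable], [Readable Seekable])
  take Readable:  [Readable TextStream object] + [Seekable Buffered TextStream BinaryStream object] + [Readable Seekable]
  take Seekable:  [TextStream object] + [Seekable Buffered TextStream BinaryStream object] + [Seekable]
  take Buffered:  [TextStream object] + [Buffered TextStream BinaryStream object]
  take TextStream:  [TextStream object] + [TextStream BinaryStream object]
  take BinaryStream:  [object] + [BinaryStream object]
  take object:  [object] + [object]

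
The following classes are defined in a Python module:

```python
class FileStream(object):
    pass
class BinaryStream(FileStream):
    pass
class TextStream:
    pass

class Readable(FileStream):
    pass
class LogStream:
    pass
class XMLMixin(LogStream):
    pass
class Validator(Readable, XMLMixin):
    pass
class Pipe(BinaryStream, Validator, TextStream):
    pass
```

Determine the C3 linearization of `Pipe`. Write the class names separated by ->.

L[Pipe] = Pipe + merge(L[BinaryStream], L[Validator], L[TextStream], [BinaryStream Validator TextStream])
  take BinaryStream:  [BinaryStream FileStream object] + [Validator Readable FileStream XMLMixin LogStream object] + [TextStream object] + [BinaryStream Validator TextStream]
  take Validator:  [FileStream object] + [Validator Readable FileStream XMLMixin LogStream object] + [TextStream object] + [Validator TextStream]
  take Readable:  [FileStream object] + [Readable FileStream XMLMixin LogStream object] + [TextStream object] + [TextStream]
  take FileStream:  [FileStream object] + [FileStream XMLMixin LogStream object] + [TextStream object] + [TextStream]
  take XMLMixin:  [object] + [XMLMixin LogStream object] + [TextStream object] + [TextStream]
  take LogStream:  [object] + [LogStream object] + [TextStream object] + [TextStream]
  take TextStream:  [object] + [object] + [TextStream object] + [TextStream]
  take object:  [object] + [object] + [object]

Pipe -> BinaryStream -> Validator -> Readable -> FileStream -> XMLMixin -> LogStream -> TextStream -> object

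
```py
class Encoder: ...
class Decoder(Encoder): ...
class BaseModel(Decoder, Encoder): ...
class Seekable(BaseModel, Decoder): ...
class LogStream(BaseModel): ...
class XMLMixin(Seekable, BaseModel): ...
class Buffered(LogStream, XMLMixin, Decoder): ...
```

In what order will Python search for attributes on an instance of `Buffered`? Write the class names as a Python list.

L[Buffered] = Buffered + merge(L[LogStream], L[XMLMixin], L[Decoder], [LogStream XMLMixin Decoder])
  take LogStream:  [LogStream BaseModel Decoder Encoder object] + [XMLMixin Seekable BaseModel Decoder Encoder object] + [Decoder Encoder object] + [LogStream XMLMixin Decoder]
  take XMLMixin:  [BaseModel Decoder Encoder object] + [XMLMixin Seekable BaseModel Decoder Encoder object] + [Decoder Encoder object] + [XMLMixin Decoder]
  take Seekable:  [BaseModel Decoder Encoder object] + [Seekable BaseModel Decoder Encoder object] + [Decoder Encoder object] + [Decoder]
  take BaseModel:  [BaseModel Decoder Encoder object] + [BaseModel Decoder Encoder object] + [Decoder Encoder object] + [Decoder]
  take Decoder:  [Decoder Encoder object] + [Decoder Encoder object] + [Decoder Encoder object] + [Decoder]
  take Encoder:  [Encoder object] + [Encoder object] + [Encoder object]
  take object:  [object] + [object] + [object]

[Buffered, LogStream, XMLMixin, Seekable, BaseModel, Decoder, Encoder, object]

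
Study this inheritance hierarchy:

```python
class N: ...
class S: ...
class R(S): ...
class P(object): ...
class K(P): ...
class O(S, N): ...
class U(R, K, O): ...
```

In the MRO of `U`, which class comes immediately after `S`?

N

L[U] = U + merge(L[R], L[K], L[O], [R K O])
  take R:  [R S object] + [K P object] + [O S N object] + [R K O]
  take K:  [S object] + [K P object] + [O S N object] + [K O]
  take P:  [S object] + [P object] + [O S N object] + [O]
  take O:  [S object] + [object] + [O S N object] + [O]
  take S:  [S object] + [object] + [S N object]
  take N:  [object] + [object] + [N object]
  take object:  [object] + [object] + [object]
MRO: U R K P O S N object
S is at position 5; next is N.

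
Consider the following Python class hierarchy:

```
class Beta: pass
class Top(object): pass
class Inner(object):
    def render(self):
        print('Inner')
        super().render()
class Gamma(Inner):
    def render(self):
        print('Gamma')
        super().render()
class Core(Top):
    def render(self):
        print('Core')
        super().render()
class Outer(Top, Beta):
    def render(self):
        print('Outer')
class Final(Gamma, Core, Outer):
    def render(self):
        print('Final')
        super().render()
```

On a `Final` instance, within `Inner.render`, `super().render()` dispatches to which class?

Core

L[Final] = Final + merge(L[Gamma], L[Core], L[Outer], [Gamma Core Outer])
  take Gamma:  [Gamma Inner object] + [Core Top object] + [Outer Top Beta object] + [Gamma Core Outer]
  take Inner:  [Inner object] + [Core Top object] + [Outer Top Beta object] + [Core Outer]
  take Core:  [object] + [Core Top object] + [Outer Top Beta object] + [Core Outer]
  take Outer:  [object] + [Top object] + [Outer Top Beta object] + [Outer]
  take Top:  [object] + [Top object] + [Top Beta object]
  take Beta:  [object] + [object] + [Beta object]
  take object:  [object] + [object] + [object]
MRO: Final Gamma Inner Core Outer Top Beta object
super() in Inner.render on a Final instance goes to the class after Inner in Final's MRO: Core.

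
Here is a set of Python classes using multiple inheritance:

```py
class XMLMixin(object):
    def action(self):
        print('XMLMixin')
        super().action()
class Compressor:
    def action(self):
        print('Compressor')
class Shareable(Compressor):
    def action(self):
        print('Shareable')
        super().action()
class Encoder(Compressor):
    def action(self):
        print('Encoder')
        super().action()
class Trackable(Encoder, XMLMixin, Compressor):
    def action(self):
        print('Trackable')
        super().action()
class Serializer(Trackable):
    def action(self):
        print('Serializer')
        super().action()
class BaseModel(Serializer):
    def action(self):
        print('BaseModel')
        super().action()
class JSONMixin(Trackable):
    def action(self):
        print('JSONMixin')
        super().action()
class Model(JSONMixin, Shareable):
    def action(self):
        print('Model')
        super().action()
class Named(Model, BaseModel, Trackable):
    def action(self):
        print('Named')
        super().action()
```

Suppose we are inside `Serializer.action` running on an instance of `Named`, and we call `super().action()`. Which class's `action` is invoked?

Trackable

L[Named] = Named + merge(L[Model], L[BaseModel], L[Trackable], [Model BaseModel Trackable])
  take Model:  [Model JSONMixin Trackable Encoder XMLMixin Shareable Compressor object] + [BaseModel Serializer Trackable Encoder XMLMixin Compressor object] + [Trackable Encoder XMLMixin Compressor object] + [Model BaseModel Trackable]
  take JSONMixin:  [JSONMixin Trackable Encoder XMLMixin Shareable Compressor object] + [BaseModel Serializer Trackable Encoder XMLMixin Compressor object] + [Trackable Encoder XMLMixin Compressor object] + [BaseModel Trackable]
  take BaseModel:  [Trackable Encoder XMLMixin Shareable Compressor object] + [BaseModel Serializer Trackable Encoder XMLMixin Compressor object] + [Trackable Encoder XMLMixin Compressor object] + [BaseModel Trackable]
  take Serializer:  [Trackable Encoder XMLMixin Shareable Compressor object] + [Serializer Trackable Encoder XMLMixin Compressor object] + [Trackable Encoder XMLMixin Compressor object] + [Trackable]
  take Trackable:  [Trackable Encoder XMLMixin Shareable Compressor object] + [Trackable Encoder XMLMixin Compressor object] + [Trackable Encoder XMLMixin Compressor object] + [Trackable]
  take Encoder:  [Encoder XMLMixin Shareable Compressor object] + [Encoder XMLMixin Compressor object] + [Encoder XMLMixin Compressor object]
  take XMLMixin:  [XMLMixin Shareable Compressor object] + [XMLMixin Compressor object] + [XMLMixin Compressor object]
  take Shareable:  [Shareable Compressor object] + [Compressor object] + [Compressor object]
  take Compressor:  [Compressor object] + [Compressor object] + [Compressor object]
  take object:  [object] + [object] + [object]
MRO: Named Model JSONMixin BaseModel Serializer Trackable Encoder XMLMixin Shareable Compressor object
super() in Serializer.action on a Named instance goes to the class after Serializer in Named's MRO: Trackable.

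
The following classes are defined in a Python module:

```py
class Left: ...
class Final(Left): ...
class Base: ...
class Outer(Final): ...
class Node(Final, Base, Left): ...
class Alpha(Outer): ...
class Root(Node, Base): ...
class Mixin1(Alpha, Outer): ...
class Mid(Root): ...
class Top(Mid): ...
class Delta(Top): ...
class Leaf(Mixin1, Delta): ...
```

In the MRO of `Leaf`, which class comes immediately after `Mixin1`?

L[Leaf] = Leaf + merge(L[Mixin1], L[Delta], [Mixin1 Delta])
  take Mixin1:  [Mixin1 Alpha Outer Final Left object] + [Delta Top Mid Root Node Final Base Left object] + [Mixin1 Delta]
  take Alpha:  [Alpha Outer Final Left object] + [Delta Top Mid Root Node Final Base Left object] + [Delta]
  take Outer:  [Outer Final Left object] + [Delta Top Mid Root Node Final Base Left object] + [Delta]
  take Delta:  [Final Left object] + [Delta Top Mid Root Node Final Base Left object] + [Delta]
  take Top:  [Final Left object] + [Top Mid Root Node Final Base Left object]
  take Mid:  [Final Left object] + [Mid Root Node Final Base Left object]
  take Root:  [Final Left object] + [Root Node Final Base Left object]
  take Node:  [Final Left object] + [Node Final Base Left object]
  take Final:  [Final Left object] + [Final Base Left object]
  take Base:  [Left object] + [Base Left object]
  take Left:  [Left object] + [Left object]
  take object:  [object] + [object]
MRO: Leaf Mixin1 Alpha Outer Delta Top Mid Root Node Final Base Left object
Mixin1 is at position 1; next is Alpha.

Alpha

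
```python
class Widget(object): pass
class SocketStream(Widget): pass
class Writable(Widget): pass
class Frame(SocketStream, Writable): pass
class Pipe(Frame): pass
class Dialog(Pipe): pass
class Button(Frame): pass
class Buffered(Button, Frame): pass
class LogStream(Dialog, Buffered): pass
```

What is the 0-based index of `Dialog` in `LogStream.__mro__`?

L[LogStream] = LogStream + merge(L[Dialog], L[Buffered], [Dialog Buffered])
  take Dialog:  [Dialog Pipe Frame SocketStream Writable Widget object] + [Buffered Button Frame SocketStream Writable Widget object] + [Dialog Buffered]
  take Pipe:  [Pipe Frame SocketStream Writable Widget object] + [Buffered Button Frame SocketStream Writable Widget object] + [Buffered]
  take Buffered:  [Frame SocketStream Writable Widget object] + [Buffered Button Frame SocketStream Writable Widget object] + [Buffered]
  take Button:  [Frame SocketStream Writable Widget object] + [Button Frame SocketStream Writable Widget object]
  take Frame:  [Frame SocketStream Writable Widget object] + [Frame SocketStream Writable Widget object]
  take SocketStream:  [SocketStream Writable Widget object] + [SocketStream Writable Widget object]
  take Writable:  [Writable Widget object] + [Writable Widget object]
  take Widget:  [Widget object] + [Widget object]
  take object:  [object] + [object]
MRO: LogStream Dialog Pipe Buffered Button Frame SocketStream Writable Widget object
Dialog sits at index 1.

1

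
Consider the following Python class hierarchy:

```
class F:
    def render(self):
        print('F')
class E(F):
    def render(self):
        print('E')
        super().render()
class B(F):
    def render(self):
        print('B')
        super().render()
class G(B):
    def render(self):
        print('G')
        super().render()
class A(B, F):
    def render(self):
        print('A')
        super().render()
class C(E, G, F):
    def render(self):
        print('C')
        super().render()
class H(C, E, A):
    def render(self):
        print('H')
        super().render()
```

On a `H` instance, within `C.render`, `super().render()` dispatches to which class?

L[H] = H + merge(L[C], L[E], L[A], [C E A])
  take C:  [C E G B F object] + [E F object] + [A B F object] + [C E A]
  take E:  [E G B F object] + [E F object] + [A B F object] + [E A]
  take G:  [G B F object] + [F object] + [A B F object] + [A]
  take A:  [B F object] + [F object] + [A B F object] + [A]
  take B:  [B F object] + [F object] + [B F object]
  take F:  [F object] + [F object] + [F object]
  take object:  [object] + [object] + [object]
MRO: H C E G A B F object
super() in C.render on a H instance goes to the class after C in H's MRO: E.

E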